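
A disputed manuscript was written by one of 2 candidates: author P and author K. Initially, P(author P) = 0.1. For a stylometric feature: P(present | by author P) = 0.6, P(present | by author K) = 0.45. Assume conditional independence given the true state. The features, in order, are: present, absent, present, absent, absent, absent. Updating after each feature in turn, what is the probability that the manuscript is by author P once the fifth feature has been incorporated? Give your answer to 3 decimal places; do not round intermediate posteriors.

0.071

After 'present': P(author P) = 0.6·0.1000 / (0.6·0.1000 + 0.45·0.9000) ≈ 0.1290
After 'absent': P(author P) = 0.4·0.1290 / (0.4·0.1290 + 0.55·0.8710) ≈ 0.0973
After 'present': P(author P) = 0.6·0.0973 / (0.6·0.0973 + 0.45·0.9027) ≈ 0.1256
After 'absent': P(author P) = 0.4·0.1256 / (0.4·0.1256 + 0.55·0.8744) ≈ 0.0946
After 'absent': P(author P) = 0.4·0.0946 / (0.4·0.0946 + 0.55·0.9054) ≈ 0.0706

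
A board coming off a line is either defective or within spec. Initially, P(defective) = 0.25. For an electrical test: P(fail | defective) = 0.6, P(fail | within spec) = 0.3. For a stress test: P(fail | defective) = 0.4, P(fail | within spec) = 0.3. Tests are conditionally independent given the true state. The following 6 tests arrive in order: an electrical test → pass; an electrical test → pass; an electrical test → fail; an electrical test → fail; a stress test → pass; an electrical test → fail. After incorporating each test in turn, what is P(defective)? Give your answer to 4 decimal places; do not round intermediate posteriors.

0.4274

After an electrical test='pass': P(defective) = 0.4·0.2500 / (0.4·0.2500 + 0.7·0.7500) ≈ 0.1600
After an electrical test='pass': P(defective) = 0.4·0.1600 / (0.4·0.1600 + 0.7·0.8400) ≈ 0.0982
After an electrical test='fail': P(defective) = 0.6·0.0982 / (0.6·0.0982 + 0.3·0.9018) ≈ 0.1788
After an electrical test='fail': P(defective) = 0.6·0.1788 / (0.6·0.1788 + 0.3·0.8212) ≈ 0.3033
After a stress test='pass': P(defective) = 0.6·0.3033 / (0.6·0.3033 + 0.7·0.6967) ≈ 0.2718
After an electrical test='fail': P(defective) = 0.6·0.2718 / (0.6·0.2718 + 0.3·0.7282) ≈ 0.4274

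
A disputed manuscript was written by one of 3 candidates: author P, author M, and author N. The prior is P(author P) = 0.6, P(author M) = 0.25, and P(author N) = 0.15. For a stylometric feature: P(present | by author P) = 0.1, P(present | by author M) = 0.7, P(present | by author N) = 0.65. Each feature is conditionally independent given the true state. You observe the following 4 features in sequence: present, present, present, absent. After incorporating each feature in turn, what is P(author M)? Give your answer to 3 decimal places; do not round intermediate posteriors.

0.632

After 'present': normaliser = 0.1·0.6000 + 0.7·0.2500 + 0.65·0.1500; P(author P) ≈ 0.1805, P(author M) ≈ 0.5263, P(author N) ≈ 0.2932
After 'present': normaliser = 0.1·0.1805 + 0.7·0.5263 + 0.65·0.2932; P(author P) ≈ 0.0313, P(author M) ≈ 0.6384, P(author N) ≈ 0.3303
After 'present': normaliser = 0.1·0.0313 + 0.7·0.6384 + 0.65·0.3303; P(author P) ≈ 0.0047, P(author M) ≈ 0.6723, P(author N) ≈ 0.3230
After 'absent': normaliser = 0.9·0.0047 + 0.3·0.6723 + 0.35·0.3230; P(author P) ≈ 0.0133, P(author M) ≈ 0.6323, P(author N) ≈ 0.3544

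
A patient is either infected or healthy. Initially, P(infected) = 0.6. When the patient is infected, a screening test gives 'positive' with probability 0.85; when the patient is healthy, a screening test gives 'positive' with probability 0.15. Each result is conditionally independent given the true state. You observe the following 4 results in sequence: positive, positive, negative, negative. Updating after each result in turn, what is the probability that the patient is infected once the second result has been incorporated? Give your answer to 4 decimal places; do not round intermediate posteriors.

Apply Bayes' rule sequentially, carrying P(infected) forward.
After 'positive': P(infected) = 0.85·0.6000 / (0.85·0.6000 + 0.15·0.4000) ≈ 0.8947
After 'positive': P(infected) = 0.85·0.8947 / (0.85·0.8947 + 0.15·0.1053) ≈ 0.9797

0.9797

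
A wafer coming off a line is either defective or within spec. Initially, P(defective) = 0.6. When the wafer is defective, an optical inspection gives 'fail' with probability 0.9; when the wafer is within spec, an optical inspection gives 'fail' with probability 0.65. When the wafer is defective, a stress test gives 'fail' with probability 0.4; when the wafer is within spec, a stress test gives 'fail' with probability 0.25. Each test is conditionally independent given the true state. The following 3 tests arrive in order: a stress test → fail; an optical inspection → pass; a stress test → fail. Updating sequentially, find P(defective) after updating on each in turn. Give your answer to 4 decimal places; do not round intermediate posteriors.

After a stress test='fail': P(defective) = 0.4·0.6000 / (0.4·0.6000 + 0.25·0.4000) ≈ 0.7059
After an optical inspection='pass': P(defective) = 0.1·0.7059 / (0.1·0.7059 + 0.35·0.2941) ≈ 0.4068
After a stress test='fail': P(defective) = 0.4·0.4068 / (0.4·0.4068 + 0.25·0.5932) ≈ 0.5232

0.5232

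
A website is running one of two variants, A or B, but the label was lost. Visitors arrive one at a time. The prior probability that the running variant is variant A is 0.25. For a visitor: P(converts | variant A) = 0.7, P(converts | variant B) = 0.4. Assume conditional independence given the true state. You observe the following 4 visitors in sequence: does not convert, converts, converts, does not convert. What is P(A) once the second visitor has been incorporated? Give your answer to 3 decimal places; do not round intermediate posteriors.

0.226

Each posterior becomes the prior for the next update.
After 'does not convert': P(A) = 0.3·0.2500 / (0.3·0.2500 + 0.6·0.7500) ≈ 0.1429
After 'converts': P(A) = 0.7·0.1429 / (0.7·0.1429 + 0.4·0.8571) ≈ 0.2258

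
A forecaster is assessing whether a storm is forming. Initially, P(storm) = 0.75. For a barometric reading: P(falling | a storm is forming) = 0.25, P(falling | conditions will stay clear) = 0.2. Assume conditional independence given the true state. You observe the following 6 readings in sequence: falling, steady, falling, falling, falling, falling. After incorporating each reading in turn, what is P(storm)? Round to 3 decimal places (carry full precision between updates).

Each posterior becomes the prior for the next update.
After 'falling': P(storm) = 0.25·0.7500 / (0.25·0.7500 + 0.2·0.2500) ≈ 0.7895
After 'steady': P(storm) = 0.75·0.7895 / (0.75·0.7895 + 0.8·0.2105) ≈ 0.7785
After 'falling': P(storm) = 0.25·0.7785 / (0.25·0.7785 + 0.2·0.2215) ≈ 0.8146
After 'falling': P(storm) = 0.25·0.8146 / (0.25·0.8146 + 0.2·0.1854) ≈ 0.8460
After 'falling': P(storm) = 0.25·0.8460 / (0.25·0.8460 + 0.2·0.1540) ≈ 0.8729
After 'falling': P(storm) = 0.25·0.8729 / (0.25·0.8729 + 0.2·0.1271) ≈ 0.8956

0.896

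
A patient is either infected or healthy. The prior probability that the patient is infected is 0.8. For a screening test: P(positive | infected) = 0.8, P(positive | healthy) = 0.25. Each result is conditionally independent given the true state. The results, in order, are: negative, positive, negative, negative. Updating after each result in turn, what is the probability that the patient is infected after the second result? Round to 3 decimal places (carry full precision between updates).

After 'negative': P(infected) = 0.2·0.8000 / (0.2·0.8000 + 0.75·0.2000) ≈ 0.5161
After 'positive': P(infected) = 0.8·0.5161 / (0.8·0.5161 + 0.25·0.4839) ≈ 0.7734

0.773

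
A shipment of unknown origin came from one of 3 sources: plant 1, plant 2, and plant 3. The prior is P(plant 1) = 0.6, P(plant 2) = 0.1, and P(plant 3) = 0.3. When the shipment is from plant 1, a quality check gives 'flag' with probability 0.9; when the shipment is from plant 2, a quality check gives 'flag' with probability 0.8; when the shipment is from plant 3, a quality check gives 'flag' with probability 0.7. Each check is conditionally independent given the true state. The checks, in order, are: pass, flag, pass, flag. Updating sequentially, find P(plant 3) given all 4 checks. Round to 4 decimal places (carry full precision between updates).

After 'pass': normaliser = 0.1·0.6000 + 0.2·0.1000 + 0.3·0.3000; P(plant 1) ≈ 0.3529, P(plant 2) ≈ 0.1176, P(plant 3) ≈ 0.5294
After 'flag': normaliser = 0.9·0.3529 + 0.8·0.1176 + 0.7·0.5294; P(plant 1) ≈ 0.4060, P(plant 2) ≈ 0.1203, P(plant 3) ≈ 0.4737
After 'pass': normaliser = 0.1·0.4060 + 0.2·0.1203 + 0.3·0.4737; P(plant 1) ≈ 0.1964, P(plant 2) ≈ 0.1164, P(plant 3) ≈ 0.6873
After 'flag': normaliser = 0.9·0.1964 + 0.8·0.1164 + 0.7·0.6873; P(plant 1) ≈ 0.2354, P(plant 2) ≈ 0.1240, P(plant 3) ≈ 0.6407

0.6407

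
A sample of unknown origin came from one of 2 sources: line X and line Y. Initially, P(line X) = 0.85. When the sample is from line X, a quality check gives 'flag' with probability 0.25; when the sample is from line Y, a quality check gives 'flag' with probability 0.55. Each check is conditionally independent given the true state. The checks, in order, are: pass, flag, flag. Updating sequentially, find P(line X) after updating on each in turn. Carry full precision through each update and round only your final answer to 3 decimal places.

After 'pass': P(line X) = 0.75·0.8500 / (0.75·0.8500 + 0.45·0.1500) ≈ 0.9043
After 'flag': P(line X) = 0.25·0.9043 / (0.25·0.9043 + 0.55·0.0957) ≈ 0.8111
After 'flag': P(line X) = 0.25·0.8111 / (0.25·0.8111 + 0.55·0.1889) ≈ 0.6612

0.661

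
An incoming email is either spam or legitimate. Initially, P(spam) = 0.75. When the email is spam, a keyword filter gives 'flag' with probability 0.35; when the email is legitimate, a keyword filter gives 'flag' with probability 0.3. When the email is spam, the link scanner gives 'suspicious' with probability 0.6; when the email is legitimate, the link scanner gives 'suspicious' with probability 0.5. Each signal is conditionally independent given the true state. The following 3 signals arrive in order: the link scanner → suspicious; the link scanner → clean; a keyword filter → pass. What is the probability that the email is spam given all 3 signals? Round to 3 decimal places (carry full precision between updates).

After the link scanner='suspicious': P(spam) = 0.6·0.7500 / (0.6·0.7500 + 0.5·0.2500) ≈ 0.7826
After the link scanner='clean': P(spam) = 0.4·0.7826 / (0.4·0.7826 + 0.5·0.2174) ≈ 0.7423
After a keyword filter='pass': P(spam) = 0.65·0.7423 / (0.65·0.7423 + 0.7·0.2577) ≈ 0.7278

0.728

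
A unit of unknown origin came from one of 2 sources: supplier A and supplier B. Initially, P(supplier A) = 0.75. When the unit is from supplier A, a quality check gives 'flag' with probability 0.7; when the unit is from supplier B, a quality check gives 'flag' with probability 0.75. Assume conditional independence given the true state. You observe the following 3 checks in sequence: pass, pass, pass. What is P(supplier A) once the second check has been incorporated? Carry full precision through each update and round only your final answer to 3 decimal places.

Each posterior becomes the prior for the next update.
After 'pass': P(supplier A) = 0.3·0.7500 / (0.3·0.7500 + 0.25·0.2500) ≈ 0.7826
After 'pass': P(supplier A) = 0.3·0.7826 / (0.3·0.7826 + 0.25·0.2174) ≈ 0.8120

0.812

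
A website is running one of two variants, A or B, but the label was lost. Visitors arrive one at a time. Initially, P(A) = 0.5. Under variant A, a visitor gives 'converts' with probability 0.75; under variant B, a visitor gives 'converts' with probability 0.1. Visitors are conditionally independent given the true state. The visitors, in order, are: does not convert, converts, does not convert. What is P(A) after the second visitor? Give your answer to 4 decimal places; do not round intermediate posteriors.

Each posterior becomes the prior for the next update.
After 'does not convert': P(A) = 0.25·0.5000 / (0.25·0.5000 + 0.9·0.5000) ≈ 0.2174
After 'converts': P(A) = 0.75·0.2174 / (0.75·0.2174 + 0.1·0.7826) ≈ 0.6757

0.6757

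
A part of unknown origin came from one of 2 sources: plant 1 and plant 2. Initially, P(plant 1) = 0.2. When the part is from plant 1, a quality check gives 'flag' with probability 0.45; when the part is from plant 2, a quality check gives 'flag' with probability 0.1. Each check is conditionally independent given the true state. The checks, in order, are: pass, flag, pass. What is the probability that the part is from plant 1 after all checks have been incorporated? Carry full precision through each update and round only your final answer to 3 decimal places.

0.296

Each posterior becomes the prior for the next update.
After 'pass': P(plant 1) = 0.55·0.2000 / (0.55·0.2000 + 0.9·0.8000) ≈ 0.1325
After 'flag': P(plant 1) = 0.45·0.1325 / (0.45·0.1325 + 0.1·0.8675) ≈ 0.4074
After 'pass': P(plant 1) = 0.55·0.4074 / (0.55·0.4074 + 0.9·0.5926) ≈ 0.2958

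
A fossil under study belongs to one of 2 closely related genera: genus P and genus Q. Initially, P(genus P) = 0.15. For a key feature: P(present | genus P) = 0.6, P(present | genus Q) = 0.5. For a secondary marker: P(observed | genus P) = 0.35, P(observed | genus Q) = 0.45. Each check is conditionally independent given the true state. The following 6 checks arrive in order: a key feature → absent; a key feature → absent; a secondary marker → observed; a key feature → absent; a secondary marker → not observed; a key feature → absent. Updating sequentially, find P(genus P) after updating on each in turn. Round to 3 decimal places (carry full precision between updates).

After a key feature='absent': P(genus P) = 0.4·0.1500 / (0.4·0.1500 + 0.5·0.8500) ≈ 0.1237
After a key feature='absent': P(genus P) = 0.4·0.1237 / (0.4·0.1237 + 0.5·0.8763) ≈ 0.1015
After a secondary marker='observed': P(genus P) = 0.35·0.1015 / (0.35·0.1015 + 0.45·0.8985) ≈ 0.0807
After a key feature='absent': P(genus P) = 0.4·0.0807 / (0.4·0.0807 + 0.5·0.9193) ≈ 0.0657
After a secondary marker='not observed': P(genus P) = 0.65·0.0657 / (0.65·0.0657 + 0.55·0.9343) ≈ 0.0767
After a key feature='absent': P(genus P) = 0.4·0.0767 / (0.4·0.0767 + 0.5·0.9233) ≈ 0.0623

0.062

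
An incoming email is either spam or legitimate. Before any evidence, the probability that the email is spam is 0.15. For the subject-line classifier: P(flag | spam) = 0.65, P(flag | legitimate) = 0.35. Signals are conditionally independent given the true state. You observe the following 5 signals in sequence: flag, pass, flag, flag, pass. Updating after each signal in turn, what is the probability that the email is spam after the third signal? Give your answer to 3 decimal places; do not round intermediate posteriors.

0.247

After 'flag': P(spam) = 0.65·0.1500 / (0.65·0.1500 + 0.35·0.8500) ≈ 0.2468
After 'pass': P(spam) = 0.35·0.2468 / (0.35·0.2468 + 0.65·0.7532) ≈ 0.1500
After 'flag': P(spam) = 0.65·0.1500 / (0.65·0.1500 + 0.35·0.8500) ≈ 0.2468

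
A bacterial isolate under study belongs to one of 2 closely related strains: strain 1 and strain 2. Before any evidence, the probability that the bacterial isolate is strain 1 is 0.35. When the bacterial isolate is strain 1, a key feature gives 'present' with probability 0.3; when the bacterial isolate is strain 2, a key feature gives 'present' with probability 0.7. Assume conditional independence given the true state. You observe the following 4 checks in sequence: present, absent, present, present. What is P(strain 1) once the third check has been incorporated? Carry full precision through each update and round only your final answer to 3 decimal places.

0.188

After 'present': P(strain 1) = 0.3·0.3500 / (0.3·0.3500 + 0.7·0.6500) ≈ 0.1875
After 'absent': P(strain 1) = 0.7·0.1875 / (0.7·0.1875 + 0.3·0.8125) ≈ 0.3500
After 'present': P(strain 1) = 0.3·0.3500 / (0.3·0.3500 + 0.7·0.6500) ≈ 0.1875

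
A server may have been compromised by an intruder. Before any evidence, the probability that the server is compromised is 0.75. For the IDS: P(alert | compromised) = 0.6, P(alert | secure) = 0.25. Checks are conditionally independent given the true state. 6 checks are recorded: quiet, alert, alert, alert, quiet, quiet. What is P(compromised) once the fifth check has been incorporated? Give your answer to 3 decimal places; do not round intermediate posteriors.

0.922

After 'quiet': P(compromised) = 0.4·0.7500 / (0.4·0.7500 + 0.75·0.2500) ≈ 0.6154
After 'alert': P(compromised) = 0.6·0.6154 / (0.6·0.6154 + 0.25·0.3846) ≈ 0.7934
After 'alert': P(compromised) = 0.6·0.7934 / (0.6·0.7934 + 0.25·0.2066) ≈ 0.9021
After 'alert': P(compromised) = 0.6·0.9021 / (0.6·0.9021 + 0.25·0.0979) ≈ 0.9567
After 'quiet': P(compromised) = 0.4·0.9567 / (0.4·0.9567 + 0.75·0.0433) ≈ 0.9219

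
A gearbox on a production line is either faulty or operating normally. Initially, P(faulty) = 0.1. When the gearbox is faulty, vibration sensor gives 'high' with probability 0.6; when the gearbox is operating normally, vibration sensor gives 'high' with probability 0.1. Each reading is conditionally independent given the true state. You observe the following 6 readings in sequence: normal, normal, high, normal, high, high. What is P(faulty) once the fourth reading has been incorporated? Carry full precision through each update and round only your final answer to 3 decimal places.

0.055

After 'normal': P(faulty) = 0.4·0.1000 / (0.4·0.1000 + 0.9·0.9000) ≈ 0.0471
After 'normal': P(faulty) = 0.4·0.0471 / (0.4·0.0471 + 0.9·0.9529) ≈ 0.0215
After 'high': P(faulty) = 0.6·0.0215 / (0.6·0.0215 + 0.1·0.9785) ≈ 0.1164
After 'normal': P(faulty) = 0.4·0.1164 / (0.4·0.1164 + 0.9·0.8836) ≈ 0.0553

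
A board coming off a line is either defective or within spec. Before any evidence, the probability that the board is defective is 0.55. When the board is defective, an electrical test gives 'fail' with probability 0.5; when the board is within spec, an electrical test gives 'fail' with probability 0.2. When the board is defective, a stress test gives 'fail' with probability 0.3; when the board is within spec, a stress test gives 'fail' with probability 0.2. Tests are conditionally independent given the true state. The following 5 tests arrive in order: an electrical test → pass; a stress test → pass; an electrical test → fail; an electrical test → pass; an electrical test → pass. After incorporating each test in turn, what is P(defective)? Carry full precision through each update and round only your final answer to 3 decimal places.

0.395

After an electrical test='pass': P(defective) = 0.5·0.5500 / (0.5·0.5500 + 0.8·0.4500) ≈ 0.4331
After a stress test='pass': P(defective) = 0.7·0.4331 / (0.7·0.4331 + 0.8·0.5669) ≈ 0.4006
After an electrical test='fail': P(defective) = 0.5·0.4006 / (0.5·0.4006 + 0.2·0.5994) ≈ 0.6256
After an electrical test='pass': P(defective) = 0.5·0.6256 / (0.5·0.6256 + 0.8·0.3744) ≈ 0.5109
After an electrical test='pass': P(defective) = 0.5·0.5109 / (0.5·0.5109 + 0.8·0.4891) ≈ 0.3949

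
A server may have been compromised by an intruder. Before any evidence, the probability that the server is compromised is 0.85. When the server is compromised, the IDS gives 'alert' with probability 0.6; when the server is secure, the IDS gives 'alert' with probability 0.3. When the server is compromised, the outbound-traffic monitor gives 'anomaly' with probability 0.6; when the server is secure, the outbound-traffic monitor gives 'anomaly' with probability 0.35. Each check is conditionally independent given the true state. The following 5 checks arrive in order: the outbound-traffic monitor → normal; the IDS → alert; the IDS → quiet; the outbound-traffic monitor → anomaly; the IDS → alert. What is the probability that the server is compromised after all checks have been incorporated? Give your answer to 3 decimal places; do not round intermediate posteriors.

Each posterior becomes the prior for the next update.
After the outbound-traffic monitor='normal': P(compromised) = 0.4·0.8500 / (0.4·0.8500 + 0.65·0.1500) ≈ 0.7771
After the IDS='alert': P(compromised) = 0.6·0.7771 / (0.6·0.7771 + 0.3·0.2229) ≈ 0.8746
After the IDS='quiet': P(compromised) = 0.4·0.8746 / (0.4·0.8746 + 0.7·0.1254) ≈ 0.7994
After the outbound-traffic monitor='anomaly': P(compromised) = 0.6·0.7994 / (0.6·0.7994 + 0.35·0.2006) ≈ 0.8723
After the IDS='alert': P(compromised) = 0.6·0.8723 / (0.6·0.8723 + 0.3·0.1277) ≈ 0.9318

0.932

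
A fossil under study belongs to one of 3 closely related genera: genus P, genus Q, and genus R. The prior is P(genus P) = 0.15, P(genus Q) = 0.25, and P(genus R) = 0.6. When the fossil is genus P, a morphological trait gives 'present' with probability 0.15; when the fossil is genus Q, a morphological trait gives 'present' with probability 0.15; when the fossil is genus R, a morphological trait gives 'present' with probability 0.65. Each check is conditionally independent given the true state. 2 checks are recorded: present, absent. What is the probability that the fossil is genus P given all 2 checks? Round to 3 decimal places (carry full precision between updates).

0.102

Apply Bayes' rule sequentially, carrying P(genus P) forward.
After 'present': normaliser = 0.15·0.1500 + 0.15·0.2500 + 0.65·0.6000; P(genus P) ≈ 0.0500, P(genus Q) ≈ 0.0833, P(genus R) ≈ 0.8667
After 'absent': normaliser = 0.85·0.0500 + 0.85·0.0833 + 0.35·0.8667; P(genus P) ≈ 0.1020, P(genus Q) ≈ 0.1700, P(genus R) ≈ 0.7280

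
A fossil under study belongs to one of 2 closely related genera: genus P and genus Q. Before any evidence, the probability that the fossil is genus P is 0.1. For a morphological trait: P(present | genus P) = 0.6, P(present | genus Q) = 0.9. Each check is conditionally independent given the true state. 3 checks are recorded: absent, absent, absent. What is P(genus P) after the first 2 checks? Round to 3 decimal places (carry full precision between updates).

0.640

Apply Bayes' rule sequentially, carrying P(genus P) forward.
After 'absent': P(genus P) = 0.4·0.1000 / (0.4·0.1000 + 0.1·0.9000) ≈ 0.3077
After 'absent': P(genus P) = 0.4·0.3077 / (0.4·0.3077 + 0.1·0.6923) ≈ 0.6400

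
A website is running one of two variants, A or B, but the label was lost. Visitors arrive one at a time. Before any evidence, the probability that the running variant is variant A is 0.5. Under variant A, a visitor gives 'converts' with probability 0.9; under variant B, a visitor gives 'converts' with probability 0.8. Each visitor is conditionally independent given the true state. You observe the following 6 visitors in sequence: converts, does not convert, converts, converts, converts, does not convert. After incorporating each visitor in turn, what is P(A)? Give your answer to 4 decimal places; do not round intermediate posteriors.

After 'converts': P(A) = 0.9·0.5000 / (0.9·0.5000 + 0.8·0.5000) ≈ 0.5294
After 'does not convert': P(A) = 0.1·0.5294 / (0.1·0.5294 + 0.2·0.4706) ≈ 0.3600
After 'converts': P(A) = 0.9·0.3600 / (0.9·0.3600 + 0.8·0.6400) ≈ 0.3876
After 'converts': P(A) = 0.9·0.3876 / (0.9·0.3876 + 0.8·0.6124) ≈ 0.4159
After 'converts': P(A) = 0.9·0.4159 / (0.9·0.4159 + 0.8·0.5841) ≈ 0.4447
After 'does not convert': P(A) = 0.1·0.4447 / (0.1·0.4447 + 0.2·0.5553) ≈ 0.2859

0.2859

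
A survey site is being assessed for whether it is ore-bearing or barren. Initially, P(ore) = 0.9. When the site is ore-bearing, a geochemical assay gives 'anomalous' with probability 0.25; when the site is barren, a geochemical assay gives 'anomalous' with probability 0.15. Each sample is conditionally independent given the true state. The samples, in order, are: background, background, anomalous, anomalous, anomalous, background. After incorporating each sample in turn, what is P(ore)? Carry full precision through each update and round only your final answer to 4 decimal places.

After 'background': P(ore) = 0.75·0.9000 / (0.75·0.9000 + 0.85·0.1000) ≈ 0.8882
After 'background': P(ore) = 0.75·0.8882 / (0.75·0.8882 + 0.85·0.1118) ≈ 0.8751
After 'anomalous': P(ore) = 0.25·0.8751 / (0.25·0.8751 + 0.15·0.1249) ≈ 0.9211
After 'anomalous': P(ore) = 0.25·0.9211 / (0.25·0.9211 + 0.15·0.0789) ≈ 0.9511
After 'anomalous': P(ore) = 0.25·0.9511 / (0.25·0.9511 + 0.15·0.0489) ≈ 0.9701
After 'background': P(ore) = 0.75·0.9701 / (0.75·0.9701 + 0.85·0.0299) ≈ 0.9662

0.9662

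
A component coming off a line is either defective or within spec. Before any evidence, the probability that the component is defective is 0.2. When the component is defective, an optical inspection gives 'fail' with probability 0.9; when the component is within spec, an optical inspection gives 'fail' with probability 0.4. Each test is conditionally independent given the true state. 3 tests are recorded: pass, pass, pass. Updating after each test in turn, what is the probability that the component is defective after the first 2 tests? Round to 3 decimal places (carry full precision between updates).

0.007

After 'pass': P(defective) = 0.1·0.2000 / (0.1·0.2000 + 0.6·0.8000) ≈ 0.0400
After 'pass': P(defective) = 0.1·0.0400 / (0.1·0.0400 + 0.6·0.9600) ≈ 0.0069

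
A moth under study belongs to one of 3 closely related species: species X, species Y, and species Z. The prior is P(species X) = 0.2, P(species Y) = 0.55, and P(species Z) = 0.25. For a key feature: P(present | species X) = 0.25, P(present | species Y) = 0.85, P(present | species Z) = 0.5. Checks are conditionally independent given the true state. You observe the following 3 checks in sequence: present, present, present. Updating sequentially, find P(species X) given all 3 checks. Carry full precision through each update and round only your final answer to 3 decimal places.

After 'present': normaliser = 0.25·0.2000 + 0.85·0.5500 + 0.5·0.2500; P(species X) ≈ 0.0778, P(species Y) ≈ 0.7276, P(species Z) ≈ 0.1946
After 'present': normaliser = 0.25·0.0778 + 0.85·0.7276 + 0.5·0.1946; P(species X) ≈ 0.0265, P(species Y) ≈ 0.8412, P(species Z) ≈ 0.1323
After 'present': normaliser = 0.25·0.0265 + 0.85·0.8412 + 0.5·0.1323; P(species X) ≈ 0.0084, P(species Y) ≈ 0.9076, P(species Z) ≈ 0.0840

0.008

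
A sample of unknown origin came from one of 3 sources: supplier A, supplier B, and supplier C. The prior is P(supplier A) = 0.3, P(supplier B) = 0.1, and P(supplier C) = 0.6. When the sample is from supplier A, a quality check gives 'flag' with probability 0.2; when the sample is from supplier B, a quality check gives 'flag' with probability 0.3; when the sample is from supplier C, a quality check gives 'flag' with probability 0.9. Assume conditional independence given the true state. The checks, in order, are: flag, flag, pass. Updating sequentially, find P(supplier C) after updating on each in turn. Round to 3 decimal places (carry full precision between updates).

After 'flag': normaliser = 0.2·0.3000 + 0.3·0.1000 + 0.9·0.6000; P(supplier A) ≈ 0.0952, P(supplier B) ≈ 0.0476, P(supplier C) ≈ 0.8571
After 'flag': normaliser = 0.2·0.0952 + 0.3·0.0476 + 0.9·0.8571; P(supplier A) ≈ 0.0237, P(supplier B) ≈ 0.0178, P(supplier C) ≈ 0.9586
After 'pass': normaliser = 0.8·0.0237 + 0.7·0.0178 + 0.1·0.9586; P(supplier A) ≈ 0.1488, P(supplier B) ≈ 0.0977, P(supplier C) ≈ 0.7535

0.753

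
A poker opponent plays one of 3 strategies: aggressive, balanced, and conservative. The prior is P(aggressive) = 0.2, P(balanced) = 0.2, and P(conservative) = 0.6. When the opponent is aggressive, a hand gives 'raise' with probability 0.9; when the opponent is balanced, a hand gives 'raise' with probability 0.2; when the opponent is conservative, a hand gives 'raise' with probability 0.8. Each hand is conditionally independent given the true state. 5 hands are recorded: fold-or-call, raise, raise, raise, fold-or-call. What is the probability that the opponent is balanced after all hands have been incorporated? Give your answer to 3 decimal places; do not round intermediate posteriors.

0.069

After 'fold-or-call': normaliser = 0.1·0.2000 + 0.8·0.2000 + 0.2·0.6000; P(aggressive) ≈ 0.0667, P(balanced) ≈ 0.5333, P(conservative) ≈ 0.4000
After 'raise': normaliser = 0.9·0.0667 + 0.2·0.5333 + 0.8·0.4000; P(aggressive) ≈ 0.1233, P(balanced) ≈ 0.2192, P(conservative) ≈ 0.6575
After 'raise': normaliser = 0.9·0.1233 + 0.2·0.2192 + 0.8·0.6575; P(aggressive) ≈ 0.1630, P(balanced) ≈ 0.0644, P(conservative) ≈ 0.7726
After 'raise': normaliser = 0.9·0.1630 + 0.2·0.0644 + 0.8·0.7726; P(aggressive) ≈ 0.1886, P(balanced) ≈ 0.0166, P(conservative) ≈ 0.7948
After 'fold-or-call': normaliser = 0.1·0.1886 + 0.8·0.0166 + 0.2·0.7948; P(aggressive) ≈ 0.0987, P(balanced) ≈ 0.0693, P(conservative) ≈ 0.8320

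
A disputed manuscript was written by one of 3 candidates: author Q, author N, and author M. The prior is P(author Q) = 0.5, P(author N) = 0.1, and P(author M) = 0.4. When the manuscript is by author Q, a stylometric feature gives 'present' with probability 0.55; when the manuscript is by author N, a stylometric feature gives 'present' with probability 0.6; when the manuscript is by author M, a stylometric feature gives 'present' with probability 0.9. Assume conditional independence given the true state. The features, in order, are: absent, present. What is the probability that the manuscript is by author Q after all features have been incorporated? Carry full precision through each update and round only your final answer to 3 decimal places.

Apply Bayes' rule sequentially, carrying P(author Q) forward.
After 'absent': normaliser = 0.45·0.5000 + 0.4·0.1000 + 0.1·0.4000; P(author Q) ≈ 0.7377, P(author N) ≈ 0.1311, P(author M) ≈ 0.1311
After 'present': normaliser = 0.55·0.7377 + 0.6·0.1311 + 0.9·0.1311; P(author Q) ≈ 0.6735, P(author N) ≈ 0.1306, P(author M) ≈ 0.1959

0.673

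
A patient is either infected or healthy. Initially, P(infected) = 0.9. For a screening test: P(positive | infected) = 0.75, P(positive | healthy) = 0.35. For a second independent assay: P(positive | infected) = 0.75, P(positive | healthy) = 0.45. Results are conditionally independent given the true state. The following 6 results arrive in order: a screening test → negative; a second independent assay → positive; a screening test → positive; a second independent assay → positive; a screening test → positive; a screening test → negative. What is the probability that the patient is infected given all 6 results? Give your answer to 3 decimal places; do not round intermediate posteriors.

0.944

After a screening test='negative': P(infected) = 0.25·0.9000 / (0.25·0.9000 + 0.65·0.1000) ≈ 0.7759
After a second independent assay='positive': P(infected) = 0.75·0.7759 / (0.75·0.7759 + 0.45·0.2241) ≈ 0.8523
After a screening test='positive': P(infected) = 0.75·0.8523 / (0.75·0.8523 + 0.35·0.1477) ≈ 0.9252
After a second independent assay='positive': P(infected) = 0.75·0.9252 / (0.75·0.9252 + 0.45·0.0748) ≈ 0.9537
After a screening test='positive': P(infected) = 0.75·0.9537 / (0.75·0.9537 + 0.35·0.0463) ≈ 0.9779
After a screening test='negative': P(infected) = 0.25·0.9779 / (0.25·0.9779 + 0.65·0.0221) ≈ 0.9444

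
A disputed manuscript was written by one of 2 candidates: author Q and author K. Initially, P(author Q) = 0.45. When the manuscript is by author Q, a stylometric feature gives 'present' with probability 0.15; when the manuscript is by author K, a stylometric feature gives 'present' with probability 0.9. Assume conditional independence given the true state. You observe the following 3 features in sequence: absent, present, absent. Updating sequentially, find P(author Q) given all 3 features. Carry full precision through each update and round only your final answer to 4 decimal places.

Apply Bayes' rule sequentially, carrying P(author Q) forward.
After 'absent': P(author Q) = 0.85·0.4500 / (0.85·0.4500 + 0.1·0.5500) ≈ 0.8743
After 'present': P(author Q) = 0.15·0.8743 / (0.15·0.8743 + 0.9·0.1257) ≈ 0.5368
After 'absent': P(author Q) = 0.85·0.5368 / (0.85·0.5368 + 0.1·0.4632) ≈ 0.9079

0.9079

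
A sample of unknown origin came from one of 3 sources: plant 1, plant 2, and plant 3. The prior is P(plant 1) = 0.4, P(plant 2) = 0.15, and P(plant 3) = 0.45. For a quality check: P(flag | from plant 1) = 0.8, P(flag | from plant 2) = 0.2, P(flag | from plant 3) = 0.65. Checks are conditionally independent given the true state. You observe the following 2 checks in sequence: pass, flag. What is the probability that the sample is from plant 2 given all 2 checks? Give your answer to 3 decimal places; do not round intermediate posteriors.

After 'pass': normaliser = 0.2·0.4000 + 0.8·0.1500 + 0.35·0.4500; P(plant 1) ≈ 0.2238, P(plant 2) ≈ 0.3357, P(plant 3) ≈ 0.4406
After 'flag': normaliser = 0.8·0.2238 + 0.2·0.3357 + 0.65·0.4406; P(plant 1) ≈ 0.3362, P(plant 2) ≈ 0.1261, P(plant 3) ≈ 0.5378

0.126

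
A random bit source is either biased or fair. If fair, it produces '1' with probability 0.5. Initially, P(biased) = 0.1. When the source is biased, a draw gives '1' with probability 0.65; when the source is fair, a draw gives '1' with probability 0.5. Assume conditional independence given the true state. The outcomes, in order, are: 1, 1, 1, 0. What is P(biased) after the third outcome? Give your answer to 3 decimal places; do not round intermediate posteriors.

Each posterior becomes the prior for the next update.
After '1': P(biased) = 0.65·0.1000 / (0.65·0.1000 + 0.5·0.9000) ≈ 0.1262
After '1': P(biased) = 0.65·0.1262 / (0.65·0.1262 + 0.5·0.8738) ≈ 0.1581
After '1': P(biased) = 0.65·0.1581 / (0.65·0.1581 + 0.5·0.8419) ≈ 0.1962

0.196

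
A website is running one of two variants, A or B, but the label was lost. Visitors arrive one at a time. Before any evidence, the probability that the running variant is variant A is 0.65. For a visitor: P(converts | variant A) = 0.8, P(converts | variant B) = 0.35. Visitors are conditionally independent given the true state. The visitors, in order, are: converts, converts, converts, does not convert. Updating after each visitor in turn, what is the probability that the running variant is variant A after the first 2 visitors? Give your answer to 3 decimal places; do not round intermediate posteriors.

After 'converts': P(A) = 0.8·0.6500 / (0.8·0.6500 + 0.35·0.3500) ≈ 0.8093
After 'converts': P(A) = 0.8·0.8093 / (0.8·0.8093 + 0.35·0.1907) ≈ 0.9066

0.907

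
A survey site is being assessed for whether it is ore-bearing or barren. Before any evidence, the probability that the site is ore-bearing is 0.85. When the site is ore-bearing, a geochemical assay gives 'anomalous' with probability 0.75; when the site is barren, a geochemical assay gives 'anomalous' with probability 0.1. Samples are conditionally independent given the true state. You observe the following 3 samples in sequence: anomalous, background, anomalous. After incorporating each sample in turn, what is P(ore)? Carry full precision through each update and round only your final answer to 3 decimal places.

After 'anomalous': P(ore) = 0.75·0.8500 / (0.75·0.8500 + 0.1·0.1500) ≈ 0.9770
After 'background': P(ore) = 0.25·0.9770 / (0.25·0.9770 + 0.9·0.0230) ≈ 0.9219
After 'anomalous': P(ore) = 0.75·0.9219 / (0.75·0.9219 + 0.1·0.0781) ≈ 0.9888

0.989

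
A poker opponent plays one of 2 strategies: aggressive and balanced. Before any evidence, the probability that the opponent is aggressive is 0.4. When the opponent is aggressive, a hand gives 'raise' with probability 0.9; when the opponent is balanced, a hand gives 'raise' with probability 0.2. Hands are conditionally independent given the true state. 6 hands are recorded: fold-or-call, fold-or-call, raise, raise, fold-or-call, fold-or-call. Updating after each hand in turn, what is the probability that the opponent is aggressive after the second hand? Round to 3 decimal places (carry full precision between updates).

After 'fold-or-call': P(aggressive) = 0.1·0.4000 / (0.1·0.4000 + 0.8·0.6000) ≈ 0.0769
After 'fold-or-call': P(aggressive) = 0.1·0.0769 / (0.1·0.0769 + 0.8·0.9231) ≈ 0.0103

0.010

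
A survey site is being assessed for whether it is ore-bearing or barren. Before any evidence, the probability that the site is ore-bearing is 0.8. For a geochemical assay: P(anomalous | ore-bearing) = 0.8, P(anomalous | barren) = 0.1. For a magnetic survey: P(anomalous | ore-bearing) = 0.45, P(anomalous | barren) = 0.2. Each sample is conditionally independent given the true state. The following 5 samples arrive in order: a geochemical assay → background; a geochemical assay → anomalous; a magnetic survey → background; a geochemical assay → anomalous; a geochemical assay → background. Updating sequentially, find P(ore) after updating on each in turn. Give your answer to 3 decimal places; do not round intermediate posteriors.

After a geochemical assay='background': P(ore) = 0.2·0.8000 / (0.2·0.8000 + 0.9·0.2000) ≈ 0.4706
After a geochemical assay='anomalous': P(ore) = 0.8·0.4706 / (0.8·0.4706 + 0.1·0.5294) ≈ 0.8767
After a magnetic survey='background': P(ore) = 0.55·0.8767 / (0.55·0.8767 + 0.8·0.1233) ≈ 0.8302
After a geochemical assay='anomalous': P(ore) = 0.8·0.8302 / (0.8·0.8302 + 0.1·0.1698) ≈ 0.9751
After a geochemical assay='background': P(ore) = 0.2·0.9751 / (0.2·0.9751 + 0.9·0.0249) ≈ 0.8968

0.897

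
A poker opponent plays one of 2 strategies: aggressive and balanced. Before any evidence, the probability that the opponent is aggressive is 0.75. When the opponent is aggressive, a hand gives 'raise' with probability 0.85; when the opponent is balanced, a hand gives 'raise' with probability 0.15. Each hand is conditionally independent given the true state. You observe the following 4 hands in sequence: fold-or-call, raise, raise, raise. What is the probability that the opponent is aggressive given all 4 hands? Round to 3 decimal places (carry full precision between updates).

After 'fold-or-call': P(aggressive) = 0.15·0.7500 / (0.15·0.7500 + 0.85·0.2500) ≈ 0.3462
After 'raise': P(aggressive) = 0.85·0.3462 / (0.85·0.3462 + 0.15·0.6538) ≈ 0.7500
After 'raise': P(aggressive) = 0.85·0.7500 / (0.85·0.7500 + 0.15·0.2500) ≈ 0.9444
After 'raise': P(aggressive) = 0.85·0.9444 / (0.85·0.9444 + 0.15·0.0556) ≈ 0.9897

0.990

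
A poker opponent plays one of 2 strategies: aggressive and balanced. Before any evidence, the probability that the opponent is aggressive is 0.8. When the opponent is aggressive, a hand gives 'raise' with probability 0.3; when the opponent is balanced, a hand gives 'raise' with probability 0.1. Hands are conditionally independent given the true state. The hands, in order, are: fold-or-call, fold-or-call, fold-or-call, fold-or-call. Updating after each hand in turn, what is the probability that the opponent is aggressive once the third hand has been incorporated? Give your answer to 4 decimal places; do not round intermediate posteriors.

After 'fold-or-call': P(aggressive) = 0.7·0.8000 / (0.7·0.8000 + 0.9·0.2000) ≈ 0.7568
After 'fold-or-call': P(aggressive) = 0.7·0.7568 / (0.7·0.7568 + 0.9·0.2432) ≈ 0.7076
After 'fold-or-call': P(aggressive) = 0.7·0.7076 / (0.7·0.7076 + 0.9·0.2924) ≈ 0.6530

0.6530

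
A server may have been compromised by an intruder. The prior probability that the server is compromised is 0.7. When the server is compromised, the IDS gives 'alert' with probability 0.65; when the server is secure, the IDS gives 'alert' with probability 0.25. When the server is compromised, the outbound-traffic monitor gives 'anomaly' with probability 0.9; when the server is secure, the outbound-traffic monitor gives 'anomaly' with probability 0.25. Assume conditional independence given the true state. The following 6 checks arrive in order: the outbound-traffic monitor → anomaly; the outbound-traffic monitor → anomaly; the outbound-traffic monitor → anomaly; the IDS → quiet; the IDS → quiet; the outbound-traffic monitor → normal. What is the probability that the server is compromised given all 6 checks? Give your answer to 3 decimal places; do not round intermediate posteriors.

0.760

Each posterior becomes the prior for the next update.
After the outbound-traffic monitor='anomaly': P(compromised) = 0.9·0.7000 / (0.9·0.7000 + 0.25·0.3000) ≈ 0.8936
After the outbound-traffic monitor='anomaly': P(compromised) = 0.9·0.8936 / (0.9·0.8936 + 0.25·0.1064) ≈ 0.9680
After the outbound-traffic monitor='anomaly': P(compromised) = 0.9·0.9680 / (0.9·0.9680 + 0.25·0.0320) ≈ 0.9909
After the IDS='quiet': P(compromised) = 0.35·0.9909 / (0.35·0.9909 + 0.75·0.0091) ≈ 0.9807
After the IDS='quiet': P(compromised) = 0.35·0.9807 / (0.35·0.9807 + 0.75·0.0193) ≈ 0.9595
After the outbound-traffic monitor='normal': P(compromised) = 0.1·0.9595 / (0.1·0.9595 + 0.75·0.0405) ≈ 0.7597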